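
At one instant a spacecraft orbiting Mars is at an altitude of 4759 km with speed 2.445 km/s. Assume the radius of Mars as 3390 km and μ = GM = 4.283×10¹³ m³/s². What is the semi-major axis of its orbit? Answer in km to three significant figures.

r = 3390 + 4759 = 8149.0 km = 8.149×10⁶ m.
Specific orbital energy ε = v²/2 − μ/r = (2445)²/2 − 4.283×10¹³/8.149×10⁶ = -2.267×10⁶ J/kg.
Since ε = −μ/(2a), a = −μ/(2ε) = 9.447×10⁶ m = 9447.0 km.

a ≈ 9450 km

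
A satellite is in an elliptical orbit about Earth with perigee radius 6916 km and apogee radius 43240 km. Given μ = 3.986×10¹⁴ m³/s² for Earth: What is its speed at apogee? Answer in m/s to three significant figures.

Semi-major axis a = (r_p + r_a)/2 = 25078 km = 2.508×10⁷ m.
Vis-viva: v² = μ(2/r − 1/a) = 3.986×10¹⁴ × (4.625×10⁻⁸ − 3.988×10⁻⁸) = 2.542×10⁶ m²/s².
v = 1594 m/s.

v ≈ 1590 m/s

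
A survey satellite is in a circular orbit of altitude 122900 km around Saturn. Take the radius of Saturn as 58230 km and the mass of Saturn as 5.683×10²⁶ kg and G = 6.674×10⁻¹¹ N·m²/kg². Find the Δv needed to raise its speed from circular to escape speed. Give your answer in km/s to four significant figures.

Δv ≈ 5.994 km/s

μ = GM = 6.674×10⁻¹¹ × 5.683×10²⁶ = 3.793×10¹⁶ m³/s².
r = 58230 + 122900 = 181130 km = 1.8113×10⁸ m.
Circular speed v_c = √(μ/r) = 14470 m/s.
Escape speed v_esc = √(2μ/r) = √2 × v_c = 20460 m/s.
Δv = v_esc − v_c = 5994 m/s = 5.994 km/s.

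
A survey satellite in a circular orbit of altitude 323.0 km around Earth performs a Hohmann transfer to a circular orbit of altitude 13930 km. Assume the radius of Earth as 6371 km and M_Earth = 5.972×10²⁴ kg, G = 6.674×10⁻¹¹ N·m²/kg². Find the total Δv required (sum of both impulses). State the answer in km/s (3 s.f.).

Δv_total ≈ 3.06 km/s

μ = GM = 6.674×10⁻¹¹ × 5.972×10²⁴ = 3.986×10¹⁴ m³/s².
r₁ = 6371 + 323.0 = 6694.0 km = 6.6940×10⁶ m.
r₂ = 6371 + 13930 = 20301 km = 2.0301×10⁷ m.
Transfer ellipse a_t = (r₁ + r₂)/2 = 1.350×10⁷ m.
At r₁: circular v_c1 = √(μ/r₁) = 7716 m/s; transfer-perigee v_p = √[μ(2/r₁ − 1/a_t)] = 9463 m/s.
Δv₁ = v_p − v_c1 = 1747 m/s.
At r₂: circular v_c2 = √(μ/r₂) = 4431 m/s; transfer-apogee v_a = √[μ(2/r₂ − 1/a_t)] = 3120 m/s.
Δv₂ = v_c2 − v_a = 1311 m/s.
Total Δv = Δv₁ + Δv₂ = 3057 m/s = 3.057 km/s.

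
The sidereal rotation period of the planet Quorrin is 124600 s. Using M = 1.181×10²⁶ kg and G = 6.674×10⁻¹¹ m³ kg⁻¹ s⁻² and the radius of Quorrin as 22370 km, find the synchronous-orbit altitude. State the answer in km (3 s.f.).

h_sync ≈ 1.23×10⁵ km

μ = GM = 6.674×10⁻¹¹ × 1.181×10²⁶ = 7.882×10¹⁵ m³/s².
A synchronous orbit has period T, so by Kepler's third law a = (μT²/4π²)^(1/3).
μT²/4π² = 7.882×10¹⁵ × (1.246×10⁵)² / 39.48 = 3.100×10²⁴ m³.
a = 1.458×10⁸ m = 1.4580×10⁵ km.
Altitude h = a − R = 1.4580×10⁵ − 22370 = 1.2343×10⁵ km.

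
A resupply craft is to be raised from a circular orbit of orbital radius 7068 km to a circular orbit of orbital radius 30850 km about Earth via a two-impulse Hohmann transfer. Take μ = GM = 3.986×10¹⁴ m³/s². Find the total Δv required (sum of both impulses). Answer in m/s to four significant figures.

r₁ = 7068 km = 7.068×10⁶ m.
r₂ = 30850 km = 3.085×10⁷ m.
Transfer ellipse a_t = (r₁ + r₂)/2 = 1.896×10⁷ m.
At r₁: circular v_c1 = √(μ/r₁) = 7510 m/s; transfer-perigee v_p = √[μ(2/r₁ − 1/a_t)] = 9579 m/s.
Δv₁ = v_p − v_c1 = 2070 m/s.
At r₂: circular v_c2 = √(μ/r₂) = 3595 m/s; transfer-apogee v_a = √[μ(2/r₂ − 1/a_t)] = 2195 m/s.
Δv₂ = v_c2 − v_a = 1400 m/s.
Total Δv = Δv₁ + Δv₂ = 3470 m/s.

Δv_total ≈ 3470 m/s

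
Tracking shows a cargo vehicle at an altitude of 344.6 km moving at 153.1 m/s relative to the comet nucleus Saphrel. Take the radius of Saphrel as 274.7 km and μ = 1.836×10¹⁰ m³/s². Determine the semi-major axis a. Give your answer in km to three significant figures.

a ≈ 512 km

r = 274.7 + 344.6 = 619.30 km = 6.193×10⁵ m.
Vis-viva rearranged: 1/a = 2/r − v²/μ = 3.229×10⁻⁶ − 1.277×10⁻⁶ = 1.953×10⁻⁶ m⁻¹.
a = 5.121×10⁵ m = 512.09 km.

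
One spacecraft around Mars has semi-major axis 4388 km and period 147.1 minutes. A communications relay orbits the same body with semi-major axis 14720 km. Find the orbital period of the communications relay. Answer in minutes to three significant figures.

Kepler's third law: T² ∝ a³, so T₂ = T₁ (a₂/a₁)^(3/2).
a₂/a₁ = 3.355, (a₂/a₁)^(3/2) = 6.144.
T₂ = 147.1 × 6.144 = 903.8 minutes.

T₂ ≈ 904 minutes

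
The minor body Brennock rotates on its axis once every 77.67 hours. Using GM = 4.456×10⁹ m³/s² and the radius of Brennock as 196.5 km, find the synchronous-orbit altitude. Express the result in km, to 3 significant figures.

T = 77.67 hours = 2.796×10⁵ s.
A synchronous orbit has period T, so by Kepler's third law a = (μT²/4π²)^(1/3).
μT²/4π² = 4.456×10⁹ × (2.796×10⁵)² / 39.48 = 8.825×10¹⁸ m³.
a = 2.066×10⁶ m = 2066.5 km.
Altitude h = a − R = 2066.5 − 196.5 = 1870.0 km.

h_sync ≈ 1870 km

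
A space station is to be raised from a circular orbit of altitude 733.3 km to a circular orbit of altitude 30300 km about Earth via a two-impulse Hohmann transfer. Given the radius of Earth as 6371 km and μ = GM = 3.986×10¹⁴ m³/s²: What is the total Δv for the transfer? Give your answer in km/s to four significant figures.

r₁ = 6371 + 733.3 = 7104.3 km = 7.1043×10⁶ m.
r₂ = 6371 + 30300 = 36671 km = 3.6671×10⁷ m.
Transfer ellipse a_t = (r₁ + r₂)/2 = 2.189×10⁷ m.
At r₁: circular v_c1 = √(μ/r₁) = 7490 m/s; transfer-perigee v_p = √[μ(2/r₁ − 1/a_t)] = 9695 m/s.
Δv₁ = v_p − v_c1 = 2205 m/s.
At r₂: circular v_c2 = √(μ/r₂) = 3297 m/s; transfer-apogee v_a = √[μ(2/r₂ − 1/a_t)] = 1878 m/s.
Δv₂ = v_c2 − v_a = 1419 m/s.
Total Δv = Δv₁ + Δv₂ = 3624 m/s = 3.624 km/s.

Δv_total ≈ 3.624 km/s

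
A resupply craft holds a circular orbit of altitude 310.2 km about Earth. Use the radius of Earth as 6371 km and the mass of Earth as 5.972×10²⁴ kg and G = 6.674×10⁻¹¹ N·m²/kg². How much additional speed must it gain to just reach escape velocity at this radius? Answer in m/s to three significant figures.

Δv ≈ 3200 m/s

μ = GM = 6.674×10⁻¹¹ × 5.972×10²⁴ = 3.986×10¹⁴ m³/s².
r = 6371 + 310.2 = 6681.2 km = 6.6812×10⁶ m.
Circular speed v_c = √(μ/r) = 7724 m/s.
Escape speed v_esc = √(2μ/r) = √2 × v_c = 10920 m/s.
Δv = v_esc − v_c = 3199 m/s.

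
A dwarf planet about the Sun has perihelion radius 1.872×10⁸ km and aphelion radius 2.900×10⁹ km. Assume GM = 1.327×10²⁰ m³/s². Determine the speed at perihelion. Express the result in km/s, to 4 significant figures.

Semi-major axis a = (r_p + r_a)/2 = 1.5436×10⁹ km = 1.544×10¹² m.
Vis-viva: v² = μ(2/r − 1/a) = 1.327×10²⁰ × (1.068×10⁻¹¹ − 6.478×10⁻¹³) = 1.332×10⁹ m²/s².
v = 36490 m/s = 36.49 km/s.

v ≈ 36.49 km/s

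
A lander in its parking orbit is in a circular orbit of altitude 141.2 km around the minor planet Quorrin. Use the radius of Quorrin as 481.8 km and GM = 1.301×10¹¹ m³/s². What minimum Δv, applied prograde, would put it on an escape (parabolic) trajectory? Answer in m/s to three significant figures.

r = 481.8 + 141.2 = 623.00 km = 6.2300×10⁵ m.
Circular speed v_c = √(μ/r) = 457.0 m/s.
Escape speed v_esc = √(2μ/r) = √2 × v_c = 646.3 m/s.
Δv = v_esc − v_c = 189.3 m/s.

Δv ≈ 189 m/s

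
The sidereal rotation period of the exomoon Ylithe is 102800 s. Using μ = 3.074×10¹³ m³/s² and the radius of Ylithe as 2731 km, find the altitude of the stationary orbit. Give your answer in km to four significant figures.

A synchronous orbit has period T, so by Kepler's third law a = (μT²/4π²)^(1/3).
μT²/4π² = 3.074×10¹³ × (1.028×10⁵)² / 39.48 = 8.229×10²¹ m³.
a = 2.019×10⁷ m = 20189 km.
Altitude h = a − R = 20189 − 2731 = 17458 km.

h_sync ≈ 17460 km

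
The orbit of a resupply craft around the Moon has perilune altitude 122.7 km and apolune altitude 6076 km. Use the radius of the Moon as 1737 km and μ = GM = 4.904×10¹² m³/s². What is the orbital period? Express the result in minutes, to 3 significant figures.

T ≈ 503 minutes

r_p = 1737 + 122.7 = 1859.7 km = 1.8597×10⁶ m.
r_a = 1737 + 6076 = 7813.0 km = 7.8130×10⁶ m.
Semi-major axis a = (r_p + r_a)/2 = (1859.7 + 7813.0)/2 = 4836.4 km = 4.836×10⁶ m.
By Kepler's third law T = 2π√(a³/μ) = 2π × 4.803×10³ = 3.018×10⁴ s.
= 503.0 minutes.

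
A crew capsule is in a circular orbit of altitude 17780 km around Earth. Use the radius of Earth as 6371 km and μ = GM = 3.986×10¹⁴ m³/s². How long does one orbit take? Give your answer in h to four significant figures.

T ≈ 10.38 h

r = 6371 + 17780 = 24151 km = 2.4151×10⁷ m.
Kepler's third law: T = 2π√(r³/μ) = 2π√((2.415×10⁷)³ / 3.986×10¹⁴).
r³/μ = 3.534×10⁷ s², so T = 2π × 5.945×10³ = 3.735×10⁴ s.
Converting: 3.735×10⁴ s ÷ 3600 = 10.38 h.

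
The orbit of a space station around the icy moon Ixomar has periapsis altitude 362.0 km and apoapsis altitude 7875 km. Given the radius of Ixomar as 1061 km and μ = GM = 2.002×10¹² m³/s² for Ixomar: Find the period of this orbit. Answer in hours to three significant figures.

r_p = 1061 + 362.0 = 1423.0 km = 1.4230×10⁶ m.
r_a = 1061 + 7875 = 8936.0 km = 8.9360×10⁶ m.
Semi-major axis a = (r_p + r_a)/2 = (1423.0 + 8936.0)/2 = 5179.5 km = 5.180×10⁶ m.
By Kepler's third law T = 2π√(a³/μ) = 2π × 8.331×10³ = 5.235×10⁴ s.
= 14.54 hours.

T ≈ 14.5 hours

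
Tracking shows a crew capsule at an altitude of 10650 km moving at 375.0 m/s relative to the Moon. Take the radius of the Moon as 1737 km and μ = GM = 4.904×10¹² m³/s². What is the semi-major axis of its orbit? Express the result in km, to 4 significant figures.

r = 1737 + 10650 = 12387 km = 1.239×10⁷ m.
Specific orbital energy ε = v²/2 − μ/r = (375.0)²/2 − 4.904×10¹²/1.239×10⁷ = -3.256×10⁵ J/kg.
Since ε = −μ/(2a), a = −μ/(2ε) = 7.531×10⁶ m = 7531.0 km.

a ≈ 7531 km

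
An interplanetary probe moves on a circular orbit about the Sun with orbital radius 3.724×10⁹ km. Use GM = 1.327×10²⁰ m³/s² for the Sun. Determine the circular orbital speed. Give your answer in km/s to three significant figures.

r = 3.724×10⁹ km = 3.724×10¹² m.
For a circular orbit v = √(μ/r) = √(1.327×10²⁰ / 3.724×10¹²) = √(3.563×10⁷) = 5969 m/s.
That is 5.969 km/s.

v ≈ 5.97 km/s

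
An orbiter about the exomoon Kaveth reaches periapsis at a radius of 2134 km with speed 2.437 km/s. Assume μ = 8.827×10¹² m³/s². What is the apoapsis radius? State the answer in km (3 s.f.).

r_p = 2.134×10⁶ m.
Specific energy ε = v²/2 − μ/r = -1.167×10⁶ J/kg, so a = −μ/(2ε) = 3.782×10⁶ m.
The apsides satisfy r_p + r_a = 2a, so the apoapsis radius is 2a − r_p = 5.431×10⁶ m = 5430.6 km.

apoapsis radius ≈ 5430 km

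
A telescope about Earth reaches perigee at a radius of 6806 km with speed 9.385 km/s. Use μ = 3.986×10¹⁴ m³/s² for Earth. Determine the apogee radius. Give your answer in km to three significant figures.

apogee radius ≈ 20600 km

r_p = 6.806×10⁶ m.
Specific energy ε = v²/2 − μ/r = -1.453×10⁷ J/kg, so a = −μ/(2ε) = 1.372×10⁷ m.
The apsides satisfy r_p + r_a = 2a, so the apogee radius is 2a − r_p = 2.063×10⁷ m = 20633 km.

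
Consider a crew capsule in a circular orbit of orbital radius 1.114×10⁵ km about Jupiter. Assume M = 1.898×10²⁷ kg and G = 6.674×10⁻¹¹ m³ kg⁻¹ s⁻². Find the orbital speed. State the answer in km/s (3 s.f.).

μ = GM = 6.674×10⁻¹¹ × 1.898×10²⁷ = 1.267×10¹⁷ m³/s².
r = 1.114×10⁵ km = 1.114×10⁸ m.
For a circular orbit v = √(μ/r) = √(1.267×10¹⁷ / 1.114×10⁸) = √(1.137×10⁹) = 33720 m/s.
That is 33.72 km/s.

v ≈ 33.7 km/s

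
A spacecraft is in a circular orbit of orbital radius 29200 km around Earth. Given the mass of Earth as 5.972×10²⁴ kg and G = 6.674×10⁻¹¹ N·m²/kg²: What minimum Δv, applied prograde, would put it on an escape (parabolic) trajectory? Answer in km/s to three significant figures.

μ = GM = 6.674×10⁻¹¹ × 5.972×10²⁴ = 3.986×10¹⁴ m³/s².
r = 29200 km = 2.920×10⁷ m.
Circular speed v_c = √(μ/r) = 3695 m/s.
Escape speed v_esc = √(2μ/r) = √2 × v_c = 5225 m/s.
Δv = v_esc − v_c = 1530 m/s = 1.530 km/s.

Δv ≈ 1.53 km/s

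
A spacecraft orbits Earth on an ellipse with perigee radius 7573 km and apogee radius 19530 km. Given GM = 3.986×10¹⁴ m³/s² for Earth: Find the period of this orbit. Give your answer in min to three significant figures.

T ≈ 262 min

Semi-major axis a = (r_p + r_a)/2 = (7573.0 + 19530)/2 = 13552 km = 1.355×10⁷ m.
By Kepler's third law T = 2π√(a³/μ) = 2π × 2.499×10³ = 1.570×10⁴ s.
= 261.7 min.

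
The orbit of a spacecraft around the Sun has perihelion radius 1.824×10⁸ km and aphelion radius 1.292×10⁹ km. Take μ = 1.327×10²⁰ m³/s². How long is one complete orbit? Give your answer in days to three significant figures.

Semi-major axis a = (r_p + r_a)/2 = (1.8240×10⁸ + 1.2920×10⁹)/2 = 7.3720×10⁸ km = 7.372×10¹¹ m.
By Kepler's third law T = 2π√(a³/μ) = 2π × 5.495×10⁷ = 3.452×10⁸ s.
= 3996 days.

T ≈ 4000 days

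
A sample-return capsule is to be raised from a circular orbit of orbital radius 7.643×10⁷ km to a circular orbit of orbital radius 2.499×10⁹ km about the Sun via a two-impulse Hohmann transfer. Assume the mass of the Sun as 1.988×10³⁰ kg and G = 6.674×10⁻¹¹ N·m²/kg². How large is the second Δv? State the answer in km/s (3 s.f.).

μ = GM = 6.674×10⁻¹¹ × 1.988×10³⁰ = 1.327×10²⁰ m³/s².
r₁ = 7.643×10⁷ km = 7.643×10¹⁰ m.
r₂ = 2.499×10⁹ km = 2.499×10¹² m.
Transfer ellipse a_t = (r₁ + r₂)/2 = 1.288×10¹² m.
At r₁: circular v_c1 = √(μ/r₁) = 41660 m/s; transfer-perihelion v_p = √[μ(2/r₁ − 1/a_t)] = 58040 m/s.
At r₂: circular v_c2 = √(μ/r₂) = 7286 m/s; transfer-aphelion v_a = √[μ(2/r₂ − 1/a_t)] = 1775 m/s.
Δv₂ = v_c2 − v_a = 5511 m/s.
= 5.511 km/s.

Δv ≈ 5.51 km/s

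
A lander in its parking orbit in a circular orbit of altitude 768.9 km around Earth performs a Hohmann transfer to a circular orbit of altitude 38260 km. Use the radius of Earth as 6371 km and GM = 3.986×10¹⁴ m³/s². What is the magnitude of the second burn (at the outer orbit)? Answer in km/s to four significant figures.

r₁ = 6371 + 768.9 = 7139.9 km = 7.1399×10⁶ m.
r₂ = 6371 + 38260 = 44631 km = 4.4631×10⁷ m.
Transfer ellipse a_t = (r₁ + r₂)/2 = 2.589×10⁷ m.
At r₁: circular v_c1 = √(μ/r₁) = 7472 m/s; transfer-perigee v_p = √[μ(2/r₁ − 1/a_t)] = 9811 m/s.
At r₂: circular v_c2 = √(μ/r₂) = 2988 m/s; transfer-apogee v_a = √[μ(2/r₂ − 1/a_t)] = 1570 m/s.
Δv₂ = v_c2 − v_a = 1419 m/s.
= 1.419 km/s.

Δv ≈ 1.419 km/s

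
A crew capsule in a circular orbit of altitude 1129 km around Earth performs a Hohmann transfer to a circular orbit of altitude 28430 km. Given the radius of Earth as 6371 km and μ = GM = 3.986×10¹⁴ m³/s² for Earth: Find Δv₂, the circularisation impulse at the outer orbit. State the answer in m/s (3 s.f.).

Δv ≈ 1370 m/s

r₁ = 6371 + 1129 = 7500.0 km = 7.5000×10⁶ m.
r₂ = 6371 + 28430 = 34801 km = 3.4801×10⁷ m.
Transfer ellipse a_t = (r₁ + r₂)/2 = 2.115×10⁷ m.
At r₁: circular v_c1 = √(μ/r₁) = 7290 m/s; transfer-perigee v_p = √[μ(2/r₁ − 1/a_t)] = 9351 m/s.
At r₂: circular v_c2 = √(μ/r₂) = 3384 m/s; transfer-apogee v_a = √[μ(2/r₂ − 1/a_t)] = 2015 m/s.
Δv₂ = v_c2 − v_a = 1369 m/s.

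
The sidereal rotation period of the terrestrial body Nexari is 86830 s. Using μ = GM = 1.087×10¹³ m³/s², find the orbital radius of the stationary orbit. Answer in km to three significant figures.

r_sync ≈ 12800 km

A synchronous orbit has period T, so by Kepler's third law a = (μT²/4π²)^(1/3).
μT²/4π² = 1.087×10¹³ × (8.683×10⁴)² / 39.48 = 2.076×10²¹ m³.
a = 1.276×10⁷ m = 12757 km.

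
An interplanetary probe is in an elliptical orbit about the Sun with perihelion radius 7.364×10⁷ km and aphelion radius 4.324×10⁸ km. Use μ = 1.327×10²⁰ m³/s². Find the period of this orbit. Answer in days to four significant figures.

Semi-major axis a = (r_p + r_a)/2 = (7.3640×10⁷ + 4.3240×10⁸)/2 = 2.5302×10⁸ km = 2.530×10¹¹ m.
By Kepler's third law T = 2π√(a³/μ) = 2π × 1.105×10⁷ = 6.942×10⁷ s.
= 803.5 days.

T ≈ 803.5 days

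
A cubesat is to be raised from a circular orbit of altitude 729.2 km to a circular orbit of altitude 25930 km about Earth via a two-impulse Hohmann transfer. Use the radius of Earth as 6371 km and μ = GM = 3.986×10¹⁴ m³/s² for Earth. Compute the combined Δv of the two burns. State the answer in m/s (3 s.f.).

Δv_total ≈ 3510 m/s

r₁ = 6371 + 729.2 = 7100.2 km = 7.1002×10⁶ m.
r₂ = 6371 + 25930 = 32301 km = 3.2301×10⁷ m.
Transfer ellipse a_t = (r₁ + r₂)/2 = 1.970×10⁷ m.
At r₁: circular v_c1 = √(μ/r₁) = 7493 m/s; transfer-perigee v_p = √[μ(2/r₁ − 1/a_t)] = 9594 m/s.
Δv₁ = v_p − v_c1 = 2101 m/s.
At r₂: circular v_c2 = √(μ/r₂) = 3513 m/s; transfer-apogee v_a = √[μ(2/r₂ − 1/a_t)] = 2109 m/s.
Δv₂ = v_c2 − v_a = 1404 m/s.
Total Δv = Δv₁ + Δv₂ = 3505 m/s.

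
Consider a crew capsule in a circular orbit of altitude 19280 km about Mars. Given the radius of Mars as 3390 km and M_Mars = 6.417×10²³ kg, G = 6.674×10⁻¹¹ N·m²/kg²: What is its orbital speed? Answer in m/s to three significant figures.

v ≈ 1370 m/s

μ = GM = 6.674×10⁻¹¹ × 6.417×10²³ = 4.283×10¹³ m³/s².
r = 3390 + 19280 = 22670 km = 2.2670×10⁷ m.
For a circular orbit v = √(μ/r) = √(4.283×10¹³ / 2.267×10⁷) = √(1.889×10⁶) = 1374 m/s.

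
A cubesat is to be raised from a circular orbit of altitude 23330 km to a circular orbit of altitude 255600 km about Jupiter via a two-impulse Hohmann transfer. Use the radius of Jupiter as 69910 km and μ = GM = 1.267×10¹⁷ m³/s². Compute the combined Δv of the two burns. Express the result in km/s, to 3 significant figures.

Δv_total ≈ 15.7 km/s

r₁ = 69910 + 23330 = 93240 km = 9.3240×10⁷ m.
r₂ = 69910 + 255600 = 325510 km = 3.2551×10⁸ m.
Transfer ellipse a_t = (r₁ + r₂)/2 = 2.094×10⁸ m.
At r₁: circular v_c1 = √(μ/r₁) = 36860 m/s; transfer-perijove v_p = √[μ(2/r₁ − 1/a_t)] = 45960 m/s.
Δv₁ = v_p − v_c1 = 9100 m/s.
At r₂: circular v_c2 = √(μ/r₂) = 19730 m/s; transfer-apojove v_a = √[μ(2/r₂ − 1/a_t)] = 13170 m/s.
Δv₂ = v_c2 − v_a = 6563 m/s.
Total Δv = Δv₁ + Δv₂ = 15660 m/s = 15.66 km/s.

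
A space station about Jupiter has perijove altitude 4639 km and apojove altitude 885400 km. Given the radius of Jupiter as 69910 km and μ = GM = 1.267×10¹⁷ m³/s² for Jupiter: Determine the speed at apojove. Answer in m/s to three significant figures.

v ≈ 4380 m/s

r_p = 69910 + 4639 = 74549 km = 7.4549×10⁷ m.
r_a = 69910 + 885400 = 955310 km = 9.5531×10⁸ m.
Semi-major axis a = (r_p + r_a)/2 = 5.1493×10⁵ km = 5.149×10⁸ m.
Vis-viva: v² = μ(2/r − 1/a) = 1.267×10¹⁷ × (2.094×10⁻⁹ − 1.942×10⁻⁹) = 1.920×10⁷ m²/s².
v = 4382 m/s.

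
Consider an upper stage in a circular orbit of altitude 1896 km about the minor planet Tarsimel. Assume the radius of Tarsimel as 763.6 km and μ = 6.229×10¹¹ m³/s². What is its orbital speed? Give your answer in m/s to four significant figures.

r = 763.6 + 1896 = 2659.6 km = 2.6596×10⁶ m.
For a circular orbit v = √(μ/r) = √(6.229×10¹¹ / 2.660×10⁶) = √(2.342×10⁵) = 484.0 m/s.

v ≈ 484.0 m/s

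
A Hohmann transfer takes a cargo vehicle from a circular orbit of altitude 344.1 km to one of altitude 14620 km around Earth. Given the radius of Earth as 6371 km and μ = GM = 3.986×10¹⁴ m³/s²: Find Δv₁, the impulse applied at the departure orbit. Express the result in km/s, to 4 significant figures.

r₁ = 6371 + 344.1 = 6715.1 km = 6.7151×10⁶ m.
r₂ = 6371 + 14620 = 20991 km = 2.0991×10⁷ m.
Transfer ellipse a_t = (r₁ + r₂)/2 = 1.385×10⁷ m.
At r₁: circular v_c1 = √(μ/r₁) = 7704 m/s; transfer-perigee v_p = √[μ(2/r₁ − 1/a_t)] = 9484 m/s.
Δv₁ = v_p − v_c1 = 1779 m/s.
= 1.779 km/s.

Δv ≈ 1.779 km/s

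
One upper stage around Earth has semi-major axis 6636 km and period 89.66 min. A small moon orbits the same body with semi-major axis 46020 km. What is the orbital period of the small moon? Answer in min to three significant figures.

Kepler's third law: T² ∝ a³, so T₂ = T₁ (a₂/a₁)^(3/2).
a₂/a₁ = 6.935, (a₂/a₁)^(3/2) = 18.26.
T₂ = 89.66 × 18.26 = 1637 min.

T₂ ≈ 1640 min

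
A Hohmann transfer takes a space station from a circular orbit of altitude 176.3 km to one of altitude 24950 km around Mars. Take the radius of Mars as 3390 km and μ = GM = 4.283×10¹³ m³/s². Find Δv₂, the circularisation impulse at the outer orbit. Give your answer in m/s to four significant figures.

r₁ = 3390 + 176.3 = 3566.3 km = 3.5663×10⁶ m.
r₂ = 3390 + 24950 = 28340 km = 2.8340×10⁷ m.
Transfer ellipse a_t = (r₁ + r₂)/2 = 1.595×10⁷ m.
At r₁: circular v_c1 = √(μ/r₁) = 3465 m/s; transfer-periapsis v_p = √[μ(2/r₁ − 1/a_t)] = 4619 m/s.
At r₂: circular v_c2 = √(μ/r₂) = 1229 m/s; transfer-apoapsis v_a = √[μ(2/r₂ − 1/a_t)] = 581.2 m/s.
Δv₂ = v_c2 − v_a = 648.1 m/s.

Δv ≈ 648.1 m/s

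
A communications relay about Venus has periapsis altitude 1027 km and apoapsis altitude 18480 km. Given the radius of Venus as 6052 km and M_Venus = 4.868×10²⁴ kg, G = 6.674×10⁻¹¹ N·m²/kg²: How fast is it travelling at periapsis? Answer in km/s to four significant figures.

v ≈ 8.440 km/s

μ = GM = 6.674×10⁻¹¹ × 4.868×10²⁴ = 3.249×10¹⁴ m³/s².
r_p = 6052 + 1027 = 7079.0 km = 7.0790×10⁶ m.
r_a = 6052 + 18480 = 24532 km = 2.4532×10⁷ m.
Semi-major axis a = (r_p + r_a)/2 = 15806 km = 1.581×10⁷ m.
Vis-viva: v² = μ(2/r − 1/a) = 3.249×10¹⁴ × (2.825×10⁻⁷ − 6.327×10⁻⁸) = 7.123×10⁷ m²/s².
v = 8440 m/s = 8.440 km/s.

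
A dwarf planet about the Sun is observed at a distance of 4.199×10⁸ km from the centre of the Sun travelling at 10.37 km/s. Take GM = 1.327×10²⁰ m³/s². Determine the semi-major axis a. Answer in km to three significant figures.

r = 4.199×10¹¹ m.
Vis-viva rearranged: 1/a = 2/r − v²/μ = 4.763×10⁻¹² − 8.104×10⁻¹³ = 3.953×10⁻¹² m⁻¹.
a = 2.530×10¹¹ m = 2.5299×10⁸ km.

a ≈ 2.53×10⁸ km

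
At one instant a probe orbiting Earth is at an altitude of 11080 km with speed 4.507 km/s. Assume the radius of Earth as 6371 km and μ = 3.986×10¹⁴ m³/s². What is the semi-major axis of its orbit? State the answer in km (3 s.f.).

r = 6371 + 11080 = 17451 km = 1.745×10⁷ m.
Specific orbital energy ε = v²/2 − μ/r = (4507)²/2 − 3.986×10¹⁴/1.745×10⁷ = -1.268×10⁷ J/kg.
Since ε = −μ/(2a), a = −μ/(2ε) = 1.571×10⁷ m = 15712 km.

a ≈ 15700 km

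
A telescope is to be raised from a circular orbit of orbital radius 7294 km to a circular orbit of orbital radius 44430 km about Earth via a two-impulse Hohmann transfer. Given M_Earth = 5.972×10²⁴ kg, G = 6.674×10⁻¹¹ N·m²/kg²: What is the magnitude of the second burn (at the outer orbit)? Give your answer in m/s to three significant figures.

Δv ≈ 1400 m/s

μ = GM = 6.674×10⁻¹¹ × 5.972×10²⁴ = 3.986×10¹⁴ m³/s².
r₁ = 7294 km = 7.294×10⁶ m.
r₂ = 44430 km = 4.443×10⁷ m.
Transfer ellipse a_t = (r₁ + r₂)/2 = 2.586×10⁷ m.
At r₁: circular v_c1 = √(μ/r₁) = 7392 m/s; transfer-perigee v_p = √[μ(2/r₁ − 1/a_t)] = 9689 m/s.
At r₂: circular v_c2 = √(μ/r₂) = 2995 m/s; transfer-apogee v_a = √[μ(2/r₂ − 1/a_t)] = 1591 m/s.
Δv₂ = v_c2 − v_a = 1405 m/s.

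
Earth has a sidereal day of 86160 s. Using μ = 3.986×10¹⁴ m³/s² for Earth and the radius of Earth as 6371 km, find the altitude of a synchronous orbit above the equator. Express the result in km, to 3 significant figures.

A synchronous orbit has period T, so by Kepler's third law a = (μT²/4π²)^(1/3).
μT²/4π² = 3.986×10¹⁴ × (8.616×10⁴)² / 39.48 = 7.495×10²² m³.
a = 4.216×10⁷ m = 42163 km.
Altitude h = a − R = 42163 − 6371 = 35792 km.

h_sync ≈ 35800 km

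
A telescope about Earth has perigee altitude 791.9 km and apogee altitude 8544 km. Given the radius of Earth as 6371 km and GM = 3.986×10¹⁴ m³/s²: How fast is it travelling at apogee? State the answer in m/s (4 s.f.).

v ≈ 4164 m/s

r_p = 6371 + 791.9 = 7162.9 km = 7.1629×10⁶ m.
r_a = 6371 + 8544 = 14915 km = 1.4915×10⁷ m.
Semi-major axis a = (r_p + r_a)/2 = 11039 km = 1.104×10⁷ m.
Vis-viva: v² = μ(2/r − 1/a) = 3.986×10¹⁴ × (1.341×10⁻⁷ − 9.059×10⁻⁸) = 1.734×10⁷ m²/s².
v = 4164 m/s.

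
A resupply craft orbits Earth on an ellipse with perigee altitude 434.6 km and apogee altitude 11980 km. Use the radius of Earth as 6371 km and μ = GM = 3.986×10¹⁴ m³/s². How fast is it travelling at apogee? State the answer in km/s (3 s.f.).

r_p = 6371 + 434.6 = 6805.6 km = 6.8056×10⁶ m.
r_a = 6371 + 11980 = 18351 km = 1.8351×10⁷ m.
Semi-major axis a = (r_p + r_a)/2 = 12578 km = 1.258×10⁷ m.
Vis-viva: v² = μ(2/r − 1/a) = 3.986×10¹⁴ × (1.090×10⁻⁷ − 7.950×10⁻⁸) = 1.175×10⁷ m²/s².
v = 3428 m/s = 3.428 km/s.

v ≈ 3.43 km/s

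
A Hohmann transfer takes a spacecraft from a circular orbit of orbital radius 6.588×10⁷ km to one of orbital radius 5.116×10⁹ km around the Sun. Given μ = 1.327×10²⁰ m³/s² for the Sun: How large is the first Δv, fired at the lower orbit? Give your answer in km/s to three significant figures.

Δv ≈ 18.2 km/s

r₁ = 6.588×10⁷ km = 6.588×10¹⁰ m.
r₂ = 5.116×10⁹ km = 5.116×10¹² m.
Transfer ellipse a_t = (r₁ + r₂)/2 = 2.591×10¹² m.
At r₁: circular v_c1 = √(μ/r₁) = 44880 m/s; transfer-perihelion v_p = √[μ(2/r₁ − 1/a_t)] = 63070 m/s.
Δv₁ = v_p − v_c1 = 18190 m/s.
= 18.19 km/s.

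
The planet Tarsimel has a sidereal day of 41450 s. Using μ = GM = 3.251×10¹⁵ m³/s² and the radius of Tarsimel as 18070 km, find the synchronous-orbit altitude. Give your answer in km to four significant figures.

A synchronous orbit has period T, so by Kepler's third law a = (μT²/4π²)^(1/3).
μT²/4π² = 3.251×10¹⁵ × (4.145×10⁴)² / 39.48 = 1.415×10²³ m³.
a = 5.211×10⁷ m = 52108 km.
Altitude h = a − R = 52108 − 18070 = 34038 km.

h_sync ≈ 34040 km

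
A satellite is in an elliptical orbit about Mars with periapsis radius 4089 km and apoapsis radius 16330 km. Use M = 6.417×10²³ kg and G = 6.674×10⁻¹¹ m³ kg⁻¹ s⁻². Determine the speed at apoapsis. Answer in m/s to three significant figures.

μ = GM = 6.674×10⁻¹¹ × 6.417×10²³ = 4.283×10¹³ m³/s².
Semi-major axis a = (r_p + r_a)/2 = 10210 km = 1.021×10⁷ m.
Vis-viva: v² = μ(2/r − 1/a) = 4.283×10¹³ × (1.225×10⁻⁷ − 9.795×10⁻⁸) = 1.050×10⁶ m²/s².
v = 1025 m/s.

v ≈ 1020 m/s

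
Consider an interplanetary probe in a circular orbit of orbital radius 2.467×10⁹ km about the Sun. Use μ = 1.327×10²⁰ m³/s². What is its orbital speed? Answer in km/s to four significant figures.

v ≈ 7.334 km/s

r = 2.467×10⁹ km = 2.467×10¹² m.
For a circular orbit v = √(μ/r) = √(1.327×10²⁰ / 2.467×10¹²) = √(5.379×10⁷) = 7334 m/s.
That is 7.334 km/s.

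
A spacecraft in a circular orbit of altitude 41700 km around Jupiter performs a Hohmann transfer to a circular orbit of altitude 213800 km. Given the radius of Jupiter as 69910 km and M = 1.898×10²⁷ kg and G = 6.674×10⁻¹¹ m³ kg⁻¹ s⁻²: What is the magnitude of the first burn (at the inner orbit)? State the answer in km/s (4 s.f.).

Δv ≈ 6.672 km/s

μ = GM = 6.674×10⁻¹¹ × 1.898×10²⁷ = 1.267×10¹⁷ m³/s².
r₁ = 69910 + 41700 = 111610 km = 1.1161×10⁸ m.
r₂ = 69910 + 213800 = 283710 km = 2.8371×10⁸ m.
Transfer ellipse a_t = (r₁ + r₂)/2 = 1.977×10⁸ m.
At r₁: circular v_c1 = √(μ/r₁) = 33690 m/s; transfer-perijove v_p = √[μ(2/r₁ − 1/a_t)] = 40360 m/s.
Δv₁ = v_p − v_c1 = 6672 m/s.
= 6.672 km/s.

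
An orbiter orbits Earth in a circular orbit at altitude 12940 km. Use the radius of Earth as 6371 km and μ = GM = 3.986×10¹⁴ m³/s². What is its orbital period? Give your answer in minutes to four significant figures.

T ≈ 445.1 minutes

r = 6371 + 12940 = 19311 km = 1.9311×10⁷ m.
Kepler's third law: T = 2π√(r³/μ) = 2π√((1.931×10⁷)³ / 3.986×10¹⁴).
r³/μ = 1.807×10⁷ s², so T = 2π × 4.250×10³ = 2.671×10⁴ s.
Converting: 2.671×10⁴ s ÷ 60.00 = 445.1 minutes.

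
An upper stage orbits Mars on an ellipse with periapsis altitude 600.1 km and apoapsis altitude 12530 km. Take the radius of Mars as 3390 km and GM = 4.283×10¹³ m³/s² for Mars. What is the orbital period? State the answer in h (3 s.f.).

r_p = 3390 + 600.1 = 3990.1 km = 3.9901×10⁶ m.
r_a = 3390 + 12530 = 15920 km = 1.5920×10⁷ m.
Semi-major axis a = (r_p + r_a)/2 = (3990.1 + 15920)/2 = 9955.0 km = 9.955×10⁶ m.
By Kepler's third law T = 2π√(a³/μ) = 2π × 4.799×10³ = 3.016×10⁴ s.
= 8.377 h.

T ≈ 8.38 h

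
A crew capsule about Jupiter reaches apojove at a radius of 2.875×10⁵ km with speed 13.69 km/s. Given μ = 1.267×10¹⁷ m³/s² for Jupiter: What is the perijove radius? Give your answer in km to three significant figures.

r_a = 2.875×10⁸ m.
Specific energy ε = v²/2 − μ/r = -3.470×10⁸ J/kg, so a = −μ/(2ε) = 1.826×10⁸ m.
The apsides satisfy r_p + r_a = 2a, so the perijove radius is 2a − r_a = 7.764×10⁷ m = 77643 km.

perijove radius ≈ 77600 km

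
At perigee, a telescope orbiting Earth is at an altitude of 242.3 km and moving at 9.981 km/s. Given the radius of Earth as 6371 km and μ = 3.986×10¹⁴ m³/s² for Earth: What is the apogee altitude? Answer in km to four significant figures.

apogee altitude ≈ 25110 km

r_p = 6371 + 242.3 = 6613.3 km = 6.613×10⁶ m.
Specific energy ε = v²/2 − μ/r = -1.046×10⁷ J/kg, so a = −μ/(2ε) = 1.905×10⁷ m.
The apsides satisfy r_p + r_a = 2a, so the apogee radius is 2a − r_p = 3.149×10⁷ m = 31485 km.
Apogee altitude = 31485 − 6371 = 25114 km.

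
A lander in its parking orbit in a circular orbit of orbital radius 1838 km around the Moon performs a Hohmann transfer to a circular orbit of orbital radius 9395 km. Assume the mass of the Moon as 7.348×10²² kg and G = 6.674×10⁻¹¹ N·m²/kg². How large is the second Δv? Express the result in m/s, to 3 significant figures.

μ = GM = 6.674×10⁻¹¹ × 7.348×10²² = 4.904×10¹² m³/s².
r₁ = 1838 km = 1.838×10⁶ m.
r₂ = 9395 km = 9.395×10⁶ m.
Transfer ellipse a_t = (r₁ + r₂)/2 = 5.616×10⁶ m.
At r₁: circular v_c1 = √(μ/r₁) = 1633 m/s; transfer-perilune v_p = √[μ(2/r₁ − 1/a_t)] = 2113 m/s.
At r₂: circular v_c2 = √(μ/r₂) = 722.5 m/s; transfer-apolune v_a = √[μ(2/r₂ − 1/a_t)] = 413.3 m/s.
Δv₂ = v_c2 − v_a = 309.2 m/s.

Δv ≈ 309 m/s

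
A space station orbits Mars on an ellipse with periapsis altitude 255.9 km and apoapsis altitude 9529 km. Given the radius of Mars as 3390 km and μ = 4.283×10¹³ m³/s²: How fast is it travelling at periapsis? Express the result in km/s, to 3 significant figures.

r_p = 3390 + 255.9 = 3645.9 km = 3.6459×10⁶ m.
r_a = 3390 + 9529 = 12919 km = 1.2919×10⁷ m.
Semi-major axis a = (r_p + r_a)/2 = 8282.5 km = 8.282×10⁶ m.
Vis-viva: v² = μ(2/r − 1/a) = 4.283×10¹³ × (5.486×10⁻⁷ − 1.207×10⁻⁷) = 1.832×10⁷ m²/s².
v = 4281 m/s = 4.281 km/s.

v ≈ 4.28 km/s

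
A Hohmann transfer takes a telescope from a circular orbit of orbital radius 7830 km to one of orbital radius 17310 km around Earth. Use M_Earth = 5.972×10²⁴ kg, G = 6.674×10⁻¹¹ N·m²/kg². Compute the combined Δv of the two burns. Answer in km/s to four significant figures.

Δv_total ≈ 2.249 km/s

μ = GM = 6.674×10⁻¹¹ × 5.972×10²⁴ = 3.986×10¹⁴ m³/s².
r₁ = 7830 km = 7.830×10⁶ m.
r₂ = 17310 km = 1.731×10⁷ m.
Transfer ellipse a_t = (r₁ + r₂)/2 = 1.257×10⁷ m.
At r₁: circular v_c1 = √(μ/r₁) = 7135 m/s; transfer-perigee v_p = √[μ(2/r₁ − 1/a_t)] = 8372 m/s.
Δv₁ = v_p − v_c1 = 1238 m/s.
At r₂: circular v_c2 = √(μ/r₂) = 4798 m/s; transfer-apogee v_a = √[μ(2/r₂ − 1/a_t)] = 3787 m/s.
Δv₂ = v_c2 − v_a = 1011 m/s.
Total Δv = Δv₁ + Δv₂ = 2249 m/s = 2.249 km/s.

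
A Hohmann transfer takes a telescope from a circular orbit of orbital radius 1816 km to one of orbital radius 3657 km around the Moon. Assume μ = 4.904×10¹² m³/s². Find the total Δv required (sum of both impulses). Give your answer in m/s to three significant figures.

r₁ = 1816 km = 1.816×10⁶ m.
r₂ = 3657 km = 3.657×10⁶ m.
Transfer ellipse a_t = (r₁ + r₂)/2 = 2.736×10⁶ m.
At r₁: circular v_c1 = √(μ/r₁) = 1643 m/s; transfer-perilune v_p = √[μ(2/r₁ − 1/a_t)] = 1900 m/s.
Δv₁ = v_p − v_c1 = 256.4 m/s.
At r₂: circular v_c2 = √(μ/r₂) = 1158 m/s; transfer-apolune v_a = √[μ(2/r₂ − 1/a_t)] = 943.4 m/s.
Δv₂ = v_c2 − v_a = 214.7 m/s.
Total Δv = Δv₁ + Δv₂ = 471.0 m/s.

Δv_total ≈ 471 m/s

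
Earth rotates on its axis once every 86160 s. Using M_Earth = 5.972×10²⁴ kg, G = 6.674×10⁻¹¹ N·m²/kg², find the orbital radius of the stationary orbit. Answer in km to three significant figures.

r_sync ≈ 42200 km

μ = GM = 6.674×10⁻¹¹ × 5.972×10²⁴ = 3.986×10¹⁴ m³/s².
A synchronous orbit has period T, so by Kepler's third law a = (μT²/4π²)^(1/3).
μT²/4π² = 3.986×10¹⁴ × (8.616×10⁴)² / 39.48 = 7.495×10²² m³.
a = 4.216×10⁷ m = 42162 km.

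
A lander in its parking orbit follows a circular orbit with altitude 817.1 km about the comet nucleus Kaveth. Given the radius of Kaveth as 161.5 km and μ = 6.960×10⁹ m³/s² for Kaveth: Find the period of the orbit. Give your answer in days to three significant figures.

r = 161.5 + 817.1 = 978.60 km = 9.7860×10⁵ m.
Kepler's third law: T = 2π√(r³/μ) = 2π√((9.786×10⁵)³ / 6.960×10⁹).
r³/μ = 1.347×10⁸ s², so T = 2π × 1.160×10⁴ = 7.291×10⁴ s.
Converting: 7.291×10⁴ s ÷ 86400 = 0.8439 days.

T ≈ 0.844 days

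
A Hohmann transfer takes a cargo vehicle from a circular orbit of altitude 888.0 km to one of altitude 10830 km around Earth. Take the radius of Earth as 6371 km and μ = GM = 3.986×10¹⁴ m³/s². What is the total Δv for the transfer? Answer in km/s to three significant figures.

Δv_total ≈ 2.48 km/s

r₁ = 6371 + 888.0 = 7259.0 km = 7.2590×10⁶ m.
r₂ = 6371 + 10830 = 17201 km = 1.7201×10⁷ m.
Transfer ellipse a_t = (r₁ + r₂)/2 = 1.223×10⁷ m.
At r₁: circular v_c1 = √(μ/r₁) = 7410 m/s; transfer-perigee v_p = √[μ(2/r₁ − 1/a_t)] = 8788 m/s.
Δv₁ = v_p − v_c1 = 1378 m/s.
At r₂: circular v_c2 = √(μ/r₂) = 4814 m/s; transfer-apogee v_a = √[μ(2/r₂ − 1/a_t)] = 3709 m/s.
Δv₂ = v_c2 − v_a = 1105 m/s.
Total Δv = Δv₁ + Δv₂ = 2483 m/s = 2.483 km/s.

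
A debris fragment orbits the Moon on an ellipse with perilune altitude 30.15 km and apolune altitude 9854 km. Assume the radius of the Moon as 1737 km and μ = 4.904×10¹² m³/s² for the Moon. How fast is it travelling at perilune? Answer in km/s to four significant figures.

v ≈ 2.195 km/s

r_p = 1737 + 30.15 = 1767.2 km = 1.7672×10⁶ m.
r_a = 1737 + 9854 = 11591 km = 1.1591×10⁷ m.
Semi-major axis a = (r_p + r_a)/2 = 6679.1 km = 6.679×10⁶ m.
Vis-viva: v² = μ(2/r − 1/a) = 4.904×10¹² × (1.132×10⁻⁶ − 1.497×10⁻⁷) = 4.816×10⁶ m²/s².
v = 2195 m/s = 2.195 km/s.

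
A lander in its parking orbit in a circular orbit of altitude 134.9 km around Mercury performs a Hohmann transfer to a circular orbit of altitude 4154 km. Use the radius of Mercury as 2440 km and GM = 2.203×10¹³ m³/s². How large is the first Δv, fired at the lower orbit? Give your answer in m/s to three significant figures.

r₁ = 2440 + 134.9 = 2574.9 km = 2.5749×10⁶ m.
r₂ = 2440 + 4154 = 6594.0 km = 6.5940×10⁶ m.
Transfer ellipse a_t = (r₁ + r₂)/2 = 4.584×10⁶ m.
At r₁: circular v_c1 = √(μ/r₁) = 2925 m/s; transfer-periherm v_p = √[μ(2/r₁ − 1/a_t)] = 3508 m/s.
Δv₁ = v_p − v_c1 = 583.0 m/s.

Δv ≈ 583 m/s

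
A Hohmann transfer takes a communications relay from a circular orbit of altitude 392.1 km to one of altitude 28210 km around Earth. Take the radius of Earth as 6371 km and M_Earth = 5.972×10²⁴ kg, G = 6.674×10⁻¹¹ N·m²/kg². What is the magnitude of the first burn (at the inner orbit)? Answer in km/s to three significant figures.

μ = GM = 6.674×10⁻¹¹ × 5.972×10²⁴ = 3.986×10¹⁴ m³/s².
r₁ = 6371 + 392.1 = 6763.1 km = 6.7631×10⁶ m.
r₂ = 6371 + 28210 = 34581 km = 3.4581×10⁷ m.
Transfer ellipse a_t = (r₁ + r₂)/2 = 2.067×10⁷ m.
At r₁: circular v_c1 = √(μ/r₁) = 7677 m/s; transfer-perigee v_p = √[μ(2/r₁ − 1/a_t)] = 9929 m/s.
Δv₁ = v_p − v_c1 = 2252 m/s.
= 2.252 km/s.

Δv ≈ 2.25 km/s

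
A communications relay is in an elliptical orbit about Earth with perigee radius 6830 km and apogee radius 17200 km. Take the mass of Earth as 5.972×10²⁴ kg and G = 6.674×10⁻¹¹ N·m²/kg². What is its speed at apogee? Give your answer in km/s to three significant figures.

μ = GM = 6.674×10⁻¹¹ × 5.972×10²⁴ = 3.986×10¹⁴ m³/s².
Semi-major axis a = (r_p + r_a)/2 = 12015 km = 1.202×10⁷ m.
Vis-viva: v² = μ(2/r − 1/a) = 3.986×10¹⁴ × (1.163×10⁻⁷ − 8.323×10⁻⁸) = 1.317×10⁷ m²/s².
v = 3629 m/s = 3.629 km/s.

v ≈ 3.63 km/s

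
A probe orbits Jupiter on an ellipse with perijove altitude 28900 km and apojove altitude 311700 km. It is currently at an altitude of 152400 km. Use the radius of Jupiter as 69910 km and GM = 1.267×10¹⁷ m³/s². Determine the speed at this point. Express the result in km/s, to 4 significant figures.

r_p = 69910 + 28900 = 98810 km = 9.8810×10⁷ m.
r_a = 69910 + 311700 = 381610 km = 3.8161×10⁸ m.
r = 69910 + 152400 = 2.2231×10⁵ km = 2.223×10⁸ m.
Semi-major axis a = (r_p + r_a)/2 = 2.4021×10⁵ km = 2.402×10⁸ m.
Vis-viva: v² = μ(2/r − 1/a) = 1.267×10¹⁷ × (8.996×10⁻⁹ − 4.163×10⁻⁹) = 6.124×10⁸ m²/s².
v = 24750 m/s = 24.75 km/s.

v ≈ 24.75 km/s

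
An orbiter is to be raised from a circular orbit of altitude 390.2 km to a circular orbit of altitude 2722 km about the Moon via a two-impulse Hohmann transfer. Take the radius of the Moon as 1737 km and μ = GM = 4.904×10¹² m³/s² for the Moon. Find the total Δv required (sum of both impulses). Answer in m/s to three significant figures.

r₁ = 1737 + 390.2 = 2127.2 km = 2.1272×10⁶ m.
r₂ = 1737 + 2722 = 4459.0 km = 4.4590×10⁶ m.
Transfer ellipse a_t = (r₁ + r₂)/2 = 3.293×10⁶ m.
At r₁: circular v_c1 = √(μ/r₁) = 1518 m/s; transfer-perilune v_p = √[μ(2/r₁ − 1/a_t)] = 1767 m/s.
Δv₁ = v_p − v_c1 = 248.5 m/s.
At r₂: circular v_c2 = √(μ/r₂) = 1049 m/s; transfer-apolune v_a = √[μ(2/r₂ − 1/a_t)] = 842.9 m/s.
Δv₂ = v_c2 − v_a = 205.8 m/s.
Total Δv = Δv₁ + Δv₂ = 454.3 m/s.

Δv_total ≈ 454 m/s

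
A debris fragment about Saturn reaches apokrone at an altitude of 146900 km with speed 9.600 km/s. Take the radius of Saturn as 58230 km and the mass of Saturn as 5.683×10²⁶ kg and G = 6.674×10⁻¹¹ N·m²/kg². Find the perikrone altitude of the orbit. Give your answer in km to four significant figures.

μ = GM = 6.674×10⁻¹¹ × 5.683×10²⁶ = 3.793×10¹⁶ m³/s².
r_a = 58230 + 146900 = 2.0513×10⁵ km = 2.051×10⁸ m.
Specific energy ε = v²/2 − μ/r = -1.388×10⁸ J/kg, so a = −μ/(2ε) = 1.366×10⁸ m.
The apsides satisfy r_p + r_a = 2a, so the perikrone radius is 2a − r_a = 6.809×10⁷ m = 68091 km.
Perikrone altitude = 68091 − 58230 = 9861.5 km.

perikrone altitude ≈ 9861 km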